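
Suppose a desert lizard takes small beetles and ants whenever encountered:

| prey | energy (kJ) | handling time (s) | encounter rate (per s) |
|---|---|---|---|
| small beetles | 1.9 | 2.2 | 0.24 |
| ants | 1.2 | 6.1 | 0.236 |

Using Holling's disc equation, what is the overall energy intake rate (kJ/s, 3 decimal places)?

R = Σλ_iE_i / (1 + Σλ_ih_i)
Numerator: 0.24×1.9 + 0.236×1.2 = 0.7392
Denominator: 1 + 0.24×2.2 + 0.236×6.1 = 2.968
R = 0.7392/2.968 = 0.2491 kJ/s

0.249 kJ/s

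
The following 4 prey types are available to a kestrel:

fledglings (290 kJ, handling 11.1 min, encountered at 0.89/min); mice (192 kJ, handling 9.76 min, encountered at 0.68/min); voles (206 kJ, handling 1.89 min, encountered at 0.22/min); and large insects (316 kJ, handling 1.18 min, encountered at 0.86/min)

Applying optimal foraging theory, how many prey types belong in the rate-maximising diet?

1

Rank by E/h (kJ/min): large insects 268, voles 109, fledglings 26.1, mice 19.7. Include each in turn until the next type's E/h falls below the running intake rate.
Rate on top 1: 134.9. voles: 109 < 134.9 → exclude; stop.
Optimal diet: large insects — 1 of 4 types.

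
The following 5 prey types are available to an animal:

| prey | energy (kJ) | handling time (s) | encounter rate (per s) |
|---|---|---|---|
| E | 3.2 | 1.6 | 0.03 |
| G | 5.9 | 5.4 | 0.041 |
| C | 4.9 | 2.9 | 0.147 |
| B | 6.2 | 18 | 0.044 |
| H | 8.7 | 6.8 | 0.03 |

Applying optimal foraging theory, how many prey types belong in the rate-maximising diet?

4

Rank by E/h (kJ/s): E 2, C 1.69, H 1.28, G 1.09, B 0.344. Include each in turn until the next type's E/h falls below the running intake rate.
Rate on top 1: 0.0916. C: 1.69 > 0.0916 → include.
Rate on top 2: 0.5537. H: 1.28 > 0.5537 → include.
Rate on top 3: 0.6419. G: 1.09 > 0.6419 → include.
Rate on top 4: 0.6944. B: 0.344 < 0.6944 → exclude; stop.
Optimal diet: E, C, H, G — 4 of 5 types.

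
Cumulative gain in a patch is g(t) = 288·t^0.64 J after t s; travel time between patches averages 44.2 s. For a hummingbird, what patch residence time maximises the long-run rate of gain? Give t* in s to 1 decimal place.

Maximise g(t)/(T+t): set derivative to zero → g'(t)(T+t) = g(t).
g'(t) = 0.64·288·t^-0.36. Setting 0.64·288·t^-0.36 = 288·t^0.64/(44.2+t) gives 0.64(44.2+t) = t, so 0.36·t = 0.64×44.2.
t* = 0.64×44.2/0.36 = 78.58 s.

78.6 s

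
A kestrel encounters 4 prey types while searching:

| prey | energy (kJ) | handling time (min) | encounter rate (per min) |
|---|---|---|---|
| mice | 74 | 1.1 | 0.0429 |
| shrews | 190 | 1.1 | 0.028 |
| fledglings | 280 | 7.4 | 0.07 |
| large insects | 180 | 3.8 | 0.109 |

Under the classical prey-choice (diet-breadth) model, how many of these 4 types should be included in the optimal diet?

4

Profitabilities (E/h, kJ/min): shrews 173, mice 67.3, large insects 47.4, fledglings 37.8. Add prey in this order while the next type's profitability exceeds the intake rate on those already taken.
Rate on top 1: 5.161. mice: 67.3 > 5.161 → include.
Rate on top 2: 7.88. large insects: 47.4 > 7.88 → include.
Rate on top 3: 18.84. fledglings: 37.8 > 18.84 → include.
Optimal diet: shrews, mice, large insects, fledglings — 4 of 4 types.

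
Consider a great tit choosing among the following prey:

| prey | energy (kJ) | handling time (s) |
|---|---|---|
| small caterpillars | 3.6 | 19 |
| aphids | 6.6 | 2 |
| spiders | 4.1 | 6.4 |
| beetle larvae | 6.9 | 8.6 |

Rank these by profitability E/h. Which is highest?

aphids

Profitability E/h (kJ/s): small caterpillars = 3.6/19 = 0.189, aphids = 6.6/2 = 3.3, spiders = 4.1/6.4 = 0.641, beetle larvae = 6.9/8.6 = 0.802.
Ranked: aphids > beetle larvae > spiders > small caterpillars.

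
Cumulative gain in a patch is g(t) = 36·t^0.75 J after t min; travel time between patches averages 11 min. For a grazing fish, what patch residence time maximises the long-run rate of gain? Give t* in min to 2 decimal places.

Maximise g(t)/(T+t): set derivative to zero → g'(t)(T+t) = g(t).
g'(t) = 0.75·36·t^-0.25. Setting 0.75·36·t^-0.25 = 36·t^0.75/(11+t) gives 0.75(11+t) = t, so 0.25·t = 0.75×11.
t* = 0.75×11/0.25 = 33 min.

33.00 min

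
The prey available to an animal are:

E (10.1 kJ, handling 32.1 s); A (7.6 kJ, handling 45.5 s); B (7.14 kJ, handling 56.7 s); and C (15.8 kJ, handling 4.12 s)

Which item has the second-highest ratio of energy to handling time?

E

In descending order of E/h:
C: 15.8/4.12 = 3.83 kJ/s
E: 10.1/32.1 = 0.315 kJ/s
A: 7.6/45.5 = 0.167 kJ/s
B: 7.14/56.7 = 0.126 kJ/s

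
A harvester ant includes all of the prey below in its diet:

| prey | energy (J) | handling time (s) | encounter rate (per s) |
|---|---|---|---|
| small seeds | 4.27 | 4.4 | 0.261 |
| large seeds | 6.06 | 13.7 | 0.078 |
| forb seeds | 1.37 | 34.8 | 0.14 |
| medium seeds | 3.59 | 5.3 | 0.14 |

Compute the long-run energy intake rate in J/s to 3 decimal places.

R = Σλ_iE_i / (1 + Σλ_ih_i)
Numerator: 0.261×4.27 + 0.078×6.06 + 0.14×1.37 + 0.14×3.59 = 2.282
Denominator: 1 + 0.261×4.4 + 0.078×13.7 + 0.14×34.8 + 0.14×5.3 = 8.831
R = 2.282/8.831 = 0.2584 J/s

0.258 J/s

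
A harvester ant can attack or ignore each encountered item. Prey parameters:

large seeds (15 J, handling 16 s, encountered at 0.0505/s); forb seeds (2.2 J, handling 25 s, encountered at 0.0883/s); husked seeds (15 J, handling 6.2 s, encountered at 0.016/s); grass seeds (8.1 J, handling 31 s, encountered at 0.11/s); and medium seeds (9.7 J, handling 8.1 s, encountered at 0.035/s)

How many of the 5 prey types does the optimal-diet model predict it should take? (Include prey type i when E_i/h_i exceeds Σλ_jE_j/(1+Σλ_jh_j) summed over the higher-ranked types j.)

E/h in descending order: husked seeds 2.42, medium seeds 1.2, large seeds 0.938, grass seeds 0.261, forb seeds 0.088 J/s. The optimal diet is the largest prefix of this list for which every included type satisfies E_i/h_i > R on the types above it.
Rate on top 1: 0.2183. medium seeds: 1.2 > 0.2183 → include.
Rate on top 2: 0.4191. large seeds: 0.938 > 0.4191 → include.
Rate on top 3: 0.6103. grass seeds: 0.261 < 0.6103 → exclude; stop.
Optimal diet: husked seeds, medium seeds, large seeds — 3 of 5 types.

3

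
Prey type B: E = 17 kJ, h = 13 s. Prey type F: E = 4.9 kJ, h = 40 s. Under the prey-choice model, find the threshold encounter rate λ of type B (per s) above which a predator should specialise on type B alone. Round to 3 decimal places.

The zero-one rule: include type F iff E₂/h₂ > λE₁/(1+λh₁). Equality gives the switch point.
λE₁h₂ = E₂ + λE₂h₁ ⇒ λ = E₂/(E₁h₂ − E₂h₁) = 4.9/(680 − 63.7) = 0.007951 per s.

0.008 per s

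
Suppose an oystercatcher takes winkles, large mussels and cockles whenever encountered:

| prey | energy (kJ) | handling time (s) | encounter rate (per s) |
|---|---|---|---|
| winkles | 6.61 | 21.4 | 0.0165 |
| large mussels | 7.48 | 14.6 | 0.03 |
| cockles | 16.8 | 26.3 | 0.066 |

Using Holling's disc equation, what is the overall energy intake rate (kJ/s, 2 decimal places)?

R = Σλ_iE_i / (1 + Σλ_ih_i)
Numerator: 0.0165×6.61 + 0.03×7.48 + 0.066×16.8 = 1.442
Denominator: 1 + 0.0165×21.4 + 0.03×14.6 + 0.066×26.3 = 3.527
R = 1.442/3.527 = 0.4089 kJ/s

0.41 kJ/s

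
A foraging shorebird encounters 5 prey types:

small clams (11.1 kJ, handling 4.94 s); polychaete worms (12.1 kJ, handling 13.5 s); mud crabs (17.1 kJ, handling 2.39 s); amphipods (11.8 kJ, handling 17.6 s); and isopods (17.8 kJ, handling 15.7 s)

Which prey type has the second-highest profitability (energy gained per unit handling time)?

small clams

In descending order of E/h:
mud crabs: 17.1/2.39 = 7.15 kJ/s
small clams: 11.1/4.94 = 2.25 kJ/s
isopods: 17.8/15.7 = 1.13 kJ/s
polychaete worms: 12.1/13.5 = 0.896 kJ/s
amphipods: 11.8/17.6 = 0.67 kJ/s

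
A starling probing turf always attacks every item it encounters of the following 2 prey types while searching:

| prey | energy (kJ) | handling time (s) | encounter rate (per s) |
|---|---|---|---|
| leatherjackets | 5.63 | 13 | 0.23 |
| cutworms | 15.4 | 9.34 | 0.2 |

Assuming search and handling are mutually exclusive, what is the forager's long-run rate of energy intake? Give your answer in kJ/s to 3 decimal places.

R = Σλ_iE_i / (1 + Σλ_ih_i)
Numerator: 0.23×5.63 + 0.2×15.4 = 4.375
Denominator: 1 + 0.23×13 + 0.2×9.34 = 5.858
R = 4.375/5.858 = 0.7468 kJ/s

0.747 kJ/s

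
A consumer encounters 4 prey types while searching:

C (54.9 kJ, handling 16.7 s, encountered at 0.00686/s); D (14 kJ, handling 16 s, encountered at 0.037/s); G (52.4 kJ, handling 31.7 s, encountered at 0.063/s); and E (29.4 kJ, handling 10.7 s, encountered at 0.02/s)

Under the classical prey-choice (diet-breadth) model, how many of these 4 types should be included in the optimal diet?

3

Rank by E/h (kJ/s): C 3.29, E 2.75, G 1.65, D 0.875. Include each in turn until the next type's E/h falls below the running intake rate.
Rate on top 1: 0.3379. E: 2.75 > 0.3379 → include.
Rate on top 2: 0.7261. G: 1.65 > 0.7261 → include.
Rate on top 3: 1.283. D: 0.875 < 1.283 → exclude; stop.
Optimal diet: C, E, G — 3 of 4 types.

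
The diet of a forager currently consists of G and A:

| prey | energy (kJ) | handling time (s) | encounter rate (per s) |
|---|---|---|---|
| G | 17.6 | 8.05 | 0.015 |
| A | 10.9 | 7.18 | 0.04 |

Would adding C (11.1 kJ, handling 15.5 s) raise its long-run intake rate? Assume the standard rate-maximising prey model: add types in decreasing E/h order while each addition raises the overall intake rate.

Intake rate on the current diet: R = (0.015×17.6 + 0.04×10.9) / (1 + 0.015×8.05 + 0.04×7.18) = 0.7/1.408 = 0.4972 kJ/s.
Profitability of C: 11.1/15.5 = 0.7161 kJ/s.
0.7161 > 0.4972, so adding C raises the average — include it.

Yes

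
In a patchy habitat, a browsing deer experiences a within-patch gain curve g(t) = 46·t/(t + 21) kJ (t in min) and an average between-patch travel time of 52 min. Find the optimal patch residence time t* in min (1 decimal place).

Optimal t* satisfies g'(t*) = g(t*)/(T + t*).
g'(t) = 46·21/(t + 21)². Setting 46·21/(t+21)² = 46t/[(t+21)(52+t)] gives 21(52+t) = t(t+21), so t² = 21×52 = 1092.
t* = √1092 = 33.05 min.

33.0 min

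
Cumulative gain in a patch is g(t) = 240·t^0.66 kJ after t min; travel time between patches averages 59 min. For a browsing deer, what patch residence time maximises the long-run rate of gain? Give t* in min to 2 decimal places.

114.53 min

Optimal t* satisfies g'(t*) = g(t*)/(T + t*).
g'(t) = 0.66·240·t^-0.34. Setting 0.66·240·t^-0.34 = 240·t^0.66/(59+t) gives 0.66(59+t) = t, so 0.34·t = 0.66×59.
t* = 0.66×59/0.34 = 114.5 min.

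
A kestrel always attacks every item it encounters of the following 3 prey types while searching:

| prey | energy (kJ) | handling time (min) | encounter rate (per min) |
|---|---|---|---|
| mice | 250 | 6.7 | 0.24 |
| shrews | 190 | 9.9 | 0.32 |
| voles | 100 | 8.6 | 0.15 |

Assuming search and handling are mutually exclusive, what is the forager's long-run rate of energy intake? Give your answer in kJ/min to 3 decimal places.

R = (0.24×250 + 0.32×190 + 0.15×100) / (1 + 0.24×6.7 + 0.32×9.9 + 0.15×8.6) = 135.8/7.066 = 19.22 kJ/min.

19.219 kJ/min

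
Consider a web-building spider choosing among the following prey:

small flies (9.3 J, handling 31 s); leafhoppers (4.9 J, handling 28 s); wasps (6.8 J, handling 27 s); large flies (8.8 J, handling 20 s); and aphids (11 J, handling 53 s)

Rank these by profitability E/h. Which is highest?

large flies

In descending order of E/h:
large flies: 8.8/20 = 0.44 J/s
small flies: 9.3/31 = 0.3 J/s
wasps: 6.8/27 = 0.252 J/s
aphids: 11/53 = 0.208 J/s
leafhoppers: 4.9/28 = 0.175 J/s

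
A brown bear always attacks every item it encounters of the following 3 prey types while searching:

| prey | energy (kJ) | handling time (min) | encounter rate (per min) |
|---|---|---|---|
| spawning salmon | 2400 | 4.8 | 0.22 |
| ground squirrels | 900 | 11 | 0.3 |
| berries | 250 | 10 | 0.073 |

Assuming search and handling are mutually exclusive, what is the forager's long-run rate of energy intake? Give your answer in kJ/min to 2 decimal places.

134.12 kJ/min

R = Σλ_iE_i / (1 + Σλ_ih_i)
Numerator: 0.22×2400 + 0.3×900 + 0.073×250 = 816.2
Denominator: 1 + 0.22×4.8 + 0.3×11 + 0.073×10 = 6.086
R = 816.2/6.086 = 134.1 kJ/min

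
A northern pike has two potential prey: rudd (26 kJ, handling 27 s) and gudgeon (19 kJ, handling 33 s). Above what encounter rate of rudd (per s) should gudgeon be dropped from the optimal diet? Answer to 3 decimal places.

The zero-one rule: include gudgeon iff E₂/h₂ > λE₁/(1+λh₁). Equality gives the switch point.
λE₁h₂ = E₂ + λE₂h₁ ⇒ λ = E₂/(E₁h₂ − E₂h₁) = 19/(858 − 513) = 0.05507 per s.

0.055 per s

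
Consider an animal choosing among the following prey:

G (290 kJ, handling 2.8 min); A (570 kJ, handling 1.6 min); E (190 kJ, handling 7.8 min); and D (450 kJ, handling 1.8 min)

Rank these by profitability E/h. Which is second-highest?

Profitability E/h (kJ/min): G = 290/2.8 = 104, A = 570/1.6 = 356, E = 190/7.8 = 24.4, D = 450/1.8 = 250.
Ranked: A > D > G > E.

D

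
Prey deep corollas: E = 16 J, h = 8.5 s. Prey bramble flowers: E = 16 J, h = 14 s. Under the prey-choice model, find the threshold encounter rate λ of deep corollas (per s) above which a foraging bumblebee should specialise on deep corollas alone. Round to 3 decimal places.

The zero-one rule: include bramble flowers iff E₂/h₂ > λE₁/(1+λh₁). Equality gives the switch point.
λE₁h₂ = E₂ + λE₂h₁ ⇒ λ = E₂/(E₁h₂ − E₂h₁) = 16/(224 − 136) = 0.1818 per s.

0.182 per s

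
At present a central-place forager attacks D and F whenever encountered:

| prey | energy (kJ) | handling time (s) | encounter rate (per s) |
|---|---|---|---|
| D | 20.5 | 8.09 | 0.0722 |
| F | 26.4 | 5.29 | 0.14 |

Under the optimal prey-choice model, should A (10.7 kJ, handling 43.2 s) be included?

No

Intake rate on the current diet: R = (0.0722×20.5 + 0.14×26.4) / (1 + 0.0722×8.09 + 0.14×5.29) = 5.176/2.325 = 2.227 kJ/s.
Profitability of A: 10.7/43.2 = 0.2477 kJ/s.
0.2477 < 2.227, so adding A would lower the average — exclude it.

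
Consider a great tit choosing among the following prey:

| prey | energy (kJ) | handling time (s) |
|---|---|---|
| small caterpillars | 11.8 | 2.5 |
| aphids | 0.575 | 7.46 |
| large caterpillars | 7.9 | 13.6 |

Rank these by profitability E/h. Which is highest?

small caterpillars

In descending order of E/h:
small caterpillars: 11.8/2.5 = 4.72 kJ/s
large caterpillars: 7.9/13.6 = 0.581 kJ/s
aphids: 0.575/7.46 = 0.0771 kJ/s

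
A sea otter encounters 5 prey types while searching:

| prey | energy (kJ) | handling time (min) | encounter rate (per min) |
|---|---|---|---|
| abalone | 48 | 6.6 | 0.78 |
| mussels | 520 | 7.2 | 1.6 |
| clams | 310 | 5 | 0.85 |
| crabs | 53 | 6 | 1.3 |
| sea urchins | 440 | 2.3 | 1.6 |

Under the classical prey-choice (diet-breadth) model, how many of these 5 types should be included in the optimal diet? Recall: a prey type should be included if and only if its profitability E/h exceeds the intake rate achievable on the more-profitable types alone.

E/h in descending order: sea urchins 191, mussels 72.2, clams 62, crabs 8.83, abalone 7.27 kJ/min. The optimal diet is the largest prefix of this list for which every included type satisfies E_i/h_i > R on the types above it.
Rate on top 1: 150.4. mussels: 72.2 < 150.4 → exclude; stop.
Optimal diet: sea urchins — 1 of 5 types.

1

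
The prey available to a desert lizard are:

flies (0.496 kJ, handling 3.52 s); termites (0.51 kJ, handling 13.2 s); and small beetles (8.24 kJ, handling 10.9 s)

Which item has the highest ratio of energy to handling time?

small beetles

In descending order of E/h:
small beetles: 8.24/10.9 = 0.756 kJ/s
flies: 0.496/3.52 = 0.141 kJ/s
termites: 0.51/13.2 = 0.0386 kJ/s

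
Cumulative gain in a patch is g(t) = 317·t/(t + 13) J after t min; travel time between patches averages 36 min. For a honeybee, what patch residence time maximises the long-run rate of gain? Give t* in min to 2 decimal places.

Maximise g(t)/(T+t): set derivative to zero → g'(t)(T+t) = g(t).
g'(t) = 317·13/(t + 13)². Setting 317·13/(t+13)² = 317t/[(t+13)(36+t)] gives 13(36+t) = t(t+13), so t² = 13×36 = 468.
t* = √468 = 21.63 min.

21.63 min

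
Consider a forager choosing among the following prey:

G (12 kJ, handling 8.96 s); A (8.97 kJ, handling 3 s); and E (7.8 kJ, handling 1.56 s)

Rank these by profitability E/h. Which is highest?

E

In descending order of E/h:
E: 7.8/1.56 = 5 kJ/s
A: 8.97/3 = 2.99 kJ/s
G: 12/8.96 = 1.34 kJ/s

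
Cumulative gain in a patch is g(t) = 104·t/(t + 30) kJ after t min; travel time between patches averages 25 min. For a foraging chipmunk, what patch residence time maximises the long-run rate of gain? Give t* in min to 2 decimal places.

Maximise g(t)/(T+t): set derivative to zero → g'(t)(T+t) = g(t).
g'(t) = 104·30/(t + 30)². Setting 104·30/(t+30)² = 104t/[(t+30)(25+t)] gives 30(25+t) = t(t+30), so t² = 30×25 = 750.
t* = √750 = 27.39 min.

27.39 min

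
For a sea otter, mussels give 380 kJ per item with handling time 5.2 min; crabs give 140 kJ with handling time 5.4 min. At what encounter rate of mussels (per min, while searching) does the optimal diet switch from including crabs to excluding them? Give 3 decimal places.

0.106 per min

Drop crabs once their profitability E₂/h₂ falls below the rate achievable on mussels alone: E₂/h₂ = λE₁/(1 + λh₁).
Solve for λ: λE₁h₂ = E₂(1 + λh₁) → λ(E₁h₂ − E₂h₁) = E₂ → λ = E₂/(E₁h₂ − E₂h₁).
λ = 140/(380×5.4 − 140×5.2) = 140/1324 = 0.1057 per min.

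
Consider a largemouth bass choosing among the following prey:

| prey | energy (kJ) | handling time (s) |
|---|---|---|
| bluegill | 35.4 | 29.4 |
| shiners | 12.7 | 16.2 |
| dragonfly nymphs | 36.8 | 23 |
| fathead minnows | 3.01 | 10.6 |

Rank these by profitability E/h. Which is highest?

dragonfly nymphs

In descending order of E/h:
dragonfly nymphs: 36.8/23 = 1.6 kJ/s
bluegill: 35.4/29.4 = 1.2 kJ/s
shiners: 12.7/16.2 = 0.784 kJ/s
fathead minnows: 3.01/10.6 = 0.284 kJ/s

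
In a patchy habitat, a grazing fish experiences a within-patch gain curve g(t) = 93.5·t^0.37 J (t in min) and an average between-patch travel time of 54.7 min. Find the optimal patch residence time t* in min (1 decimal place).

By the marginal value theorem, leave when the instantaneous gain rate g'(t) equals the habitat-wide average g(t)/(T + t).
g'(t) = 0.37·93.5·t^-0.63. Setting 0.37·93.5·t^-0.63 = 93.5·t^0.37/(54.7+t) gives 0.37(54.7+t) = t, so 0.63·t = 0.37×54.7.
t* = 0.37×54.7/0.63 = 32.13 min.

32.1 min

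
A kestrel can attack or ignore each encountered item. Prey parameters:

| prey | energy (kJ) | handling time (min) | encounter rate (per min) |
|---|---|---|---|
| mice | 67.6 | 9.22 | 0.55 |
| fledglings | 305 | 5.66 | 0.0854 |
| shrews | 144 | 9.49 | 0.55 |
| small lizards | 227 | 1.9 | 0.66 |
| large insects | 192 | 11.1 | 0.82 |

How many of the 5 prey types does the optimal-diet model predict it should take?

Rank by E/h (kJ/min): small lizards 119, fledglings 53.9, large insects 17.3, shrews 15.2, mice 7.33. Include each in turn until the next type's E/h falls below the running intake rate.
Rate on top 1: 66.47. fledglings: 53.9 < 66.47 → exclude; stop.
Optimal diet: small lizards — 1 of 5 types.

1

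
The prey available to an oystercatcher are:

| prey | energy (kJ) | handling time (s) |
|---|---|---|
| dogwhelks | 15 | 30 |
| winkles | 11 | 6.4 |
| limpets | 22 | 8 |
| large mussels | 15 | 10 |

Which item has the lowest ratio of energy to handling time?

dogwhelks

Profitability E/h (kJ/s): dogwhelks = 15/30 = 0.5, winkles = 11/6.4 = 1.72, limpets = 22/8 = 2.75, large mussels = 15/10 = 1.5.
Ranked: limpets > winkles > large mussels > dogwhelks.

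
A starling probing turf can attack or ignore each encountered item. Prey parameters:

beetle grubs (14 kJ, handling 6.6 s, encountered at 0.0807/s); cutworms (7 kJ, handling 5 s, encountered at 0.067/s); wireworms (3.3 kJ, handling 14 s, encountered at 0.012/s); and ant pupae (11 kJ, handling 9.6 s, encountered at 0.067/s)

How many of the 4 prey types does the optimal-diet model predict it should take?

Rank by E/h (kJ/s): beetle grubs 2.12, cutworms 1.4, ant pupae 1.15, wireworms 0.236. Include each in turn until the next type's E/h falls below the running intake rate.
Rate on top 1: 0.7372. cutworms: 1.4 > 0.7372 → include.
Rate on top 2: 0.8561. ant pupae: 1.15 > 0.8561 → include.
Rate on top 3: 0.9303. wireworms: 0.236 < 0.9303 → exclude; stop.
Optimal diet: beetle grubs, cutworms, ant pupae — 3 of 4 types.

3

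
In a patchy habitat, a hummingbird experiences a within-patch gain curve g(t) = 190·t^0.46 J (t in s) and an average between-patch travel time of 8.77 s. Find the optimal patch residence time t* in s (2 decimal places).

Optimal t* satisfies g'(t*) = g(t*)/(T + t*).
g'(t) = 0.46·190·t^-0.54. Setting 0.46·190·t^-0.54 = 190·t^0.46/(8.77+t) gives 0.46(8.77+t) = t, so 0.54·t = 0.46×8.77.
t* = 0.46×8.77/0.54 = 7.471 s.

7.47 s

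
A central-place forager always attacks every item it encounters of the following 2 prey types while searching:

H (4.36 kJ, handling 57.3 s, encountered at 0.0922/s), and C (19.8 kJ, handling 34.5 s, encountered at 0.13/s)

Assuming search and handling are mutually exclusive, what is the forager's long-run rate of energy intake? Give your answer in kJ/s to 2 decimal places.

Energy encountered per unit search time: 0.0922×4.36 + 0.13×19.8 = 2.976 kJ/s.
Handling time per unit search time: 0.0922×57.3 + 0.13×34.5 = 9.768.
Rate = 2.976/(1 + 9.768) = 0.2764 kJ/s.

0.28 kJ/s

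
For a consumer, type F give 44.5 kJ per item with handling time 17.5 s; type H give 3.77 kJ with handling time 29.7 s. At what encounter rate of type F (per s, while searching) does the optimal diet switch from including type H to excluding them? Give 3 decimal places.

0.003 per s

At the threshold, the rate on type F alone equals the profitability of type H: λ·44.5/(1 + λ·17.5) = 3.77/29.7 = 0.1269.
Rearranging, λ(44.5 − 0.1269×17.5) = 0.1269, so λ = 0.1269/42.28 = 0.003002 per s.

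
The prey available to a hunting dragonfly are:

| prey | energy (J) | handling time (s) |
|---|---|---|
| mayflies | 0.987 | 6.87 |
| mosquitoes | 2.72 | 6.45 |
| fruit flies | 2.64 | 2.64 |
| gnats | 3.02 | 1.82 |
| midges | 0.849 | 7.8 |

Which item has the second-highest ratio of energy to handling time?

In descending order of E/h:
gnats: 3.02/1.82 = 1.66 J/s
fruit flies: 2.64/2.64 = 1 J/s
mosquitoes: 2.72/6.45 = 0.422 J/s
mayflies: 0.987/6.87 = 0.144 J/s
midges: 0.849/7.8 = 0.109 J/s

fruit flies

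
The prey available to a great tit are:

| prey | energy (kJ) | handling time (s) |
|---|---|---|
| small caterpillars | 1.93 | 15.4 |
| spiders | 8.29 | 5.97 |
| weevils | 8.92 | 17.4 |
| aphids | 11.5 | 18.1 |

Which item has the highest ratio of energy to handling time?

In descending order of E/h:
spiders: 8.29/5.97 = 1.39 kJ/s
aphids: 11.5/18.1 = 0.635 kJ/s
weevils: 8.92/17.4 = 0.513 kJ/s
small caterpillars: 1.93/15.4 = 0.125 kJ/s

spiders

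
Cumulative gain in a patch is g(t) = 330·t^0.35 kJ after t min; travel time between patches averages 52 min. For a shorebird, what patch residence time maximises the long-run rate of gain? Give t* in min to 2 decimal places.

28.00 min

Maximise g(t)/(T+t): set derivative to zero → g'(t)(T+t) = g(t).
g'(t) = 0.35·330·t^-0.65. Setting 0.35·330·t^-0.65 = 330·t^0.35/(52+t) gives 0.35(52+t) = t, so 0.65·t = 0.35×52.
t* = 0.35×52/0.65 = 28 min.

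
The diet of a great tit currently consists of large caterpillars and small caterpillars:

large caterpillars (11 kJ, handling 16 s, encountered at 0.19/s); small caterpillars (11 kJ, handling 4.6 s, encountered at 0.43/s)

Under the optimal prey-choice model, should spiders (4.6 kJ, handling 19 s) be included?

No

Intake rate on the current diet: R = (0.19×11 + 0.43×11) / (1 + 0.19×16 + 0.43×4.6) = 6.82/6.018 = 1.133 kJ/s.
Profitability of spiders: 4.6/19 = 0.2421 kJ/s.
0.2421 < 1.133, so adding spiders would lower the average — exclude it.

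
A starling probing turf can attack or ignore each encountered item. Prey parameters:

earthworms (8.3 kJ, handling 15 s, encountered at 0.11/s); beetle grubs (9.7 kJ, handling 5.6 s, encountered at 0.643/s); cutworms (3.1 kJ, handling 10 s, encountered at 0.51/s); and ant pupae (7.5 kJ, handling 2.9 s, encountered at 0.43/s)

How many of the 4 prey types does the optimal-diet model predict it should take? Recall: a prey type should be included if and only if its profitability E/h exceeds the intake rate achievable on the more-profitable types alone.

Profitabilities (E/h, kJ/s): ant pupae 2.59, beetle grubs 1.73, earthworms 0.553, cutworms 0.31. Add prey in this order while the next type's profitability exceeds the intake rate on those already taken.
Rate on top 1: 1.435. beetle grubs: 1.73 > 1.435 → include.
Rate on top 2: 1.618. earthworms: 0.553 < 1.618 → exclude; stop.
Optimal diet: ant pupae, beetle grubs — 2 of 4 types.

2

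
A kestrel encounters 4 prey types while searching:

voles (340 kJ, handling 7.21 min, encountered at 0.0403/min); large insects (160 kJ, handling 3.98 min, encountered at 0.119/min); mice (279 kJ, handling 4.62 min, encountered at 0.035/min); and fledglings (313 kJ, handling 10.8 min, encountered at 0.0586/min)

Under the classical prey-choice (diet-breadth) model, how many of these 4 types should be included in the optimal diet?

4

E/h in descending order: mice 60.4, voles 47.2, large insects 40.2, fledglings 29 kJ/min. The optimal diet is the largest prefix of this list for which every included type satisfies E_i/h_i > R on the types above it.
Rate on top 1: 8.406. voles: 47.2 > 8.406 → include.
Rate on top 2: 16.16. large insects: 40.2 > 16.16 → include.
Rate on top 3: 22.07. fledglings: 29 > 22.07 → include.
Optimal diet: mice, voles, large insects, fledglings — 4 of 4 types.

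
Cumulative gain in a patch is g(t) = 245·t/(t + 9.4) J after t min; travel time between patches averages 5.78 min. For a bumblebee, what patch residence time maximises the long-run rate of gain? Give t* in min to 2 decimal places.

Maximise g(t)/(T+t): set derivative to zero → g'(t)(T+t) = g(t).
g'(t) = 245·9.4/(t + 9.4)². Setting 245·9.4/(t+9.4)² = 245t/[(t+9.4)(5.78+t)] gives 9.4(5.78+t) = t(t+9.4), so t² = 9.4×5.78 = 54.33.
t* = √54.33 = 7.371 min.

7.37 min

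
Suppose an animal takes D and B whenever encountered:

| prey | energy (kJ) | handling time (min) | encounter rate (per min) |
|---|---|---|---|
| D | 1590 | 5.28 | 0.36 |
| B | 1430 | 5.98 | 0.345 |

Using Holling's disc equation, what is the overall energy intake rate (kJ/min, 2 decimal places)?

214.70 kJ/min

R = Σλ_iE_i / (1 + Σλ_ih_i)
Numerator: 0.36×1590 + 0.345×1430 = 1066
Denominator: 1 + 0.36×5.28 + 0.345×5.98 = 4.964
R = 1066/4.964 = 214.7 kJ/min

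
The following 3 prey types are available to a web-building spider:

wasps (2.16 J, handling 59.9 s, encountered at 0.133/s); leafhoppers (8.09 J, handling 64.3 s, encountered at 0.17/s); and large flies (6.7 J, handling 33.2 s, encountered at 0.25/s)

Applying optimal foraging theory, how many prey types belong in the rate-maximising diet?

1

Profitabilities (E/h, J/s): large flies 0.202, leafhoppers 0.126, wasps 0.0361. Add prey in this order while the next type's profitability exceeds the intake rate on those already taken.
Rate on top 1: 0.1801. leafhoppers: 0.126 < 0.1801 → exclude; stop.
Optimal diet: large flies — 1 of 3 types.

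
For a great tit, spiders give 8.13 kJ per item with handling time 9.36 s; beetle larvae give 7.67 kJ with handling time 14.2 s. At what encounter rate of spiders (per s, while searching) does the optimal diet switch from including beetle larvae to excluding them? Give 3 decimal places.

0.176 per s

At the threshold, the rate on spiders alone equals the profitability of beetle larvae: λ·8.13/(1 + λ·9.36) = 7.67/14.2 = 0.5401.
Rearranging, λ(8.13 − 0.5401×9.36) = 0.5401, so λ = 0.5401/3.074 = 0.1757 per s.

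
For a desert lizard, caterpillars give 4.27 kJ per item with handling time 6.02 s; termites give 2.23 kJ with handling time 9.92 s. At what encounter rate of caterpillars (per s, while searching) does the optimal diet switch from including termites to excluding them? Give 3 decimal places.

At the threshold, the rate on caterpillars alone equals the profitability of termites: λ·4.27/(1 + λ·6.02) = 2.23/9.92 = 0.2248.
Rearranging, λ(4.27 − 0.2248×6.02) = 0.2248, so λ = 0.2248/2.917 = 0.07707 per s.

0.077 per s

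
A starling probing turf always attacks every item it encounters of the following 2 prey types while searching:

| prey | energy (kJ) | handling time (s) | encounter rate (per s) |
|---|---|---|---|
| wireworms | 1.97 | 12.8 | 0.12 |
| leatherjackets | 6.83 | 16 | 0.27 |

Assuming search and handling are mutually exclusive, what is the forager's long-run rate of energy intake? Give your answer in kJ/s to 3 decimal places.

0.303 kJ/s

R = (0.12×1.97 + 0.27×6.83) / (1 + 0.12×12.8 + 0.27×16) = 2.081/6.856 = 0.3035 kJ/s.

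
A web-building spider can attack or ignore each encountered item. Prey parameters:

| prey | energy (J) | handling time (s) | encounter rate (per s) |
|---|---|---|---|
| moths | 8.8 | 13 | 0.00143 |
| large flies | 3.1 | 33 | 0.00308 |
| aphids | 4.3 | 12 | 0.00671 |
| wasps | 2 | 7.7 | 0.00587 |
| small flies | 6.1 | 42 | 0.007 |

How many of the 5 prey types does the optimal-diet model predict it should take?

5

E/h in descending order: moths 0.677, aphids 0.358, wasps 0.26, small flies 0.145, large flies 0.0939 J/s. The optimal diet is the largest prefix of this list for which every included type satisfies E_i/h_i > R on the types above it.
Rate on top 1: 0.01235. aphids: 0.358 > 0.01235 → include.
Rate on top 2: 0.0377. wasps: 0.26 > 0.0377 → include.
Rate on top 3: 0.04647. small flies: 0.145 > 0.04647 → include.
Rate on top 4: 0.06666. large flies: 0.0939 > 0.06666 → include.
Optimal diet: moths, aphids, wasps, small flies, large flies — 5 of 5 types.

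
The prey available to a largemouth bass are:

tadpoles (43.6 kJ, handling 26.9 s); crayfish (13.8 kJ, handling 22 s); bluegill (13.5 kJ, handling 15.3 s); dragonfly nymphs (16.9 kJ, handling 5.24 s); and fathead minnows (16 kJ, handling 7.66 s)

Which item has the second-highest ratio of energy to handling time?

fathead minnows

In descending order of E/h:
dragonfly nymphs: 16.9/5.24 = 3.23 kJ/s
fathead minnows: 16/7.66 = 2.09 kJ/s
tadpoles: 43.6/26.9 = 1.62 kJ/s
bluegill: 13.5/15.3 = 0.882 kJ/s
crayfish: 13.8/22 = 0.627 kJ/s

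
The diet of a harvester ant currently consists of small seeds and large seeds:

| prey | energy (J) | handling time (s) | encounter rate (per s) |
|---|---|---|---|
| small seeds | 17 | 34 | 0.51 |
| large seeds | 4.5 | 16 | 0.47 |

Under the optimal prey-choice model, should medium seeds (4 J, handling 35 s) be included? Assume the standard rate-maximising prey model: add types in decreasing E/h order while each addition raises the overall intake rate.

No

Current rate: (0.51×17 + 0.47×4.5)/(1 + 0.51×34 + 0.47×16) = 0.4171 J/s.
medium seeds: E/h = 4/35 = 0.1143 J/s.
0.1143 < 0.4171, so adding medium seeds would lower the average — exclude it.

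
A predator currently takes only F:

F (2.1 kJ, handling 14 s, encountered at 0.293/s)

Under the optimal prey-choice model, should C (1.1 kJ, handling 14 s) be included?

Current rate: (0.293×2.1)/(1 + 0.293×14) = 0.1206 kJ/s.
Profitability of C: 1.1/14 = 0.07857 kJ/s.
Since 0.07857 < R, time spent handling C is better spent searching.

No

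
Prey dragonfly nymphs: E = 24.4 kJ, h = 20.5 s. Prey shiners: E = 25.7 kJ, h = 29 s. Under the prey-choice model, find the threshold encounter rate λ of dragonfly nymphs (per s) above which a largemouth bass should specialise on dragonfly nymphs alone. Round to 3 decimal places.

Drop shiners once their profitability E₂/h₂ falls below the rate achievable on dragonfly nymphs alone: E₂/h₂ = λE₁/(1 + λh₁).
Solve for λ: λE₁h₂ = E₂(1 + λh₁) → λ(E₁h₂ − E₂h₁) = E₂ → λ = E₂/(E₁h₂ − E₂h₁).
λ = 25.7/(24.4×29 − 25.7×20.5) = 25.7/180.7 = 0.1422 per s.

0.142 per s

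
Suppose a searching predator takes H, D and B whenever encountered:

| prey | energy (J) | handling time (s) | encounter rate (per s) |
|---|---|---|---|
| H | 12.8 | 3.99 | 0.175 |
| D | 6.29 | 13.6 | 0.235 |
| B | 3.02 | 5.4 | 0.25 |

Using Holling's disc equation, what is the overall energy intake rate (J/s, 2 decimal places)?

0.72 J/s

Energy encountered per unit search time: 0.175×12.8 + 0.235×6.29 + 0.25×3.02 = 4.473 J/s.
Handling time per unit search time: 0.175×3.99 + 0.235×13.6 + 0.25×5.4 = 5.244.
Rate = 4.473/(1 + 5.244) = 0.7164 J/s.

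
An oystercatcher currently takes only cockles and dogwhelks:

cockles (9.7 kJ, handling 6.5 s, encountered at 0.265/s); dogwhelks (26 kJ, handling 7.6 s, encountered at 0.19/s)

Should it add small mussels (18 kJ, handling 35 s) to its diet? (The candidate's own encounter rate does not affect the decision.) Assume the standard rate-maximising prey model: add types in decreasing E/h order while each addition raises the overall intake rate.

Current rate: (0.265×9.7 + 0.19×26)/(1 + 0.265×6.5 + 0.19×7.6) = 1.803 kJ/s.
small mussels: E/h = 18/35 = 0.5143 kJ/s.
Since 0.5143 < R, time spent handling small mussels is better spent searching.

No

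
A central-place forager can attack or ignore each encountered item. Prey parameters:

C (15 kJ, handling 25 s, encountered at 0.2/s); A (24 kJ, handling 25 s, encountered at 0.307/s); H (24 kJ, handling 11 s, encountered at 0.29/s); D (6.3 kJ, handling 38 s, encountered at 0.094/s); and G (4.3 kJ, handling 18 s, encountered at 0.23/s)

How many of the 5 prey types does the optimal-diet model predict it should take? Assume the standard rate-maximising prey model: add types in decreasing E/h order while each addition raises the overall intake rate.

Rank by E/h (kJ/s): H 2.18, A 0.96, C 0.6, G 0.239, D 0.166. Include each in turn until the next type's E/h falls below the running intake rate.
Rate on top 1: 1.661. A: 0.96 < 1.661 → exclude; stop.
Optimal diet: H — 1 of 5 types.

1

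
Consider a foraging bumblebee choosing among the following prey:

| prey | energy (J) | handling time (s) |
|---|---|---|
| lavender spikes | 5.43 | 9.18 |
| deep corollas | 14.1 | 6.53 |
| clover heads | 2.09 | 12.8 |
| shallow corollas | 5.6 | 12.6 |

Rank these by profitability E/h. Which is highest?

In descending order of E/h:
deep corollas: 14.1/6.53 = 2.16 J/s
lavender spikes: 5.43/9.18 = 0.592 J/s
shallow corollas: 5.6/12.6 = 0.444 J/s
clover heads: 2.09/12.8 = 0.163 J/s

deep corollas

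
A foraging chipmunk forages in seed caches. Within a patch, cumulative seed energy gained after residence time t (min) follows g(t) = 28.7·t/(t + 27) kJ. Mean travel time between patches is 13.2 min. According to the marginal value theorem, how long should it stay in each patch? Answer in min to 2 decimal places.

18.88 min

Optimal t* satisfies g'(t*) = g(t*)/(T + t*).
g'(t) = 28.7·27/(t + 27)². Setting 28.7·27/(t+27)² = 28.7t/[(t+27)(13.2+t)] gives 27(13.2+t) = t(t+27), so t² = 27×13.2 = 356.4.
t* = √356.4 = 18.88 min.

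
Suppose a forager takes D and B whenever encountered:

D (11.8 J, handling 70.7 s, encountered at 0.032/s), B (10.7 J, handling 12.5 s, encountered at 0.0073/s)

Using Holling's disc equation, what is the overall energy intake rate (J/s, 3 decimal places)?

0.136 J/s

Energy encountered per unit search time: 0.032×11.8 + 0.0073×10.7 = 0.4557 J/s.
Handling time per unit search time: 0.032×70.7 + 0.0073×12.5 = 2.354.
Rate = 0.4557/(1 + 2.354) = 0.1359 J/s.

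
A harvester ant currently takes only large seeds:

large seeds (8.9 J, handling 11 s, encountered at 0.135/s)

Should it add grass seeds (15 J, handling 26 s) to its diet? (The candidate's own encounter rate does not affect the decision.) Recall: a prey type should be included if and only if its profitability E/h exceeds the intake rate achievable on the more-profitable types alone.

Current rate: (0.135×8.9)/(1 + 0.135×11) = 0.4835 J/s.
Profitability of grass seeds: 15/26 = 0.5769 J/s.
0.5769 > 0.4835, so adding grass seeds raises the average — include it.

Yes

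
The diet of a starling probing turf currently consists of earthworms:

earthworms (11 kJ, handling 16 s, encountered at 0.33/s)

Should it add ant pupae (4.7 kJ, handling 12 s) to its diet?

Intake rate on the current diet: R = (0.33×11) / (1 + 0.33×16) = 3.63/6.28 = 0.578 kJ/s.
ant pupae: E/h = 4.7/12 = 0.3917 kJ/s.
Since 0.3917 < R, time spent handling ant pupae is better spent searching.

No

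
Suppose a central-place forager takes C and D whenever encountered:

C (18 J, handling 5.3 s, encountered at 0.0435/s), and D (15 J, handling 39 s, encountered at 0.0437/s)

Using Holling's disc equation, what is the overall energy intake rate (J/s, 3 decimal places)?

R = Σλ_iE_i / (1 + Σλ_ih_i)
Numerator: 0.0435×18 + 0.0437×15 = 1.438
Denominator: 1 + 0.0435×5.3 + 0.0437×39 = 2.935
R = 1.438/2.935 = 0.4901 J/s

0.490 J/s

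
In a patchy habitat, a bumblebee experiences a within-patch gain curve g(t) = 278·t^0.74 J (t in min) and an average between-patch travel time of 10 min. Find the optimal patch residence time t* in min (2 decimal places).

28.46 min

Maximise g(t)/(T+t): set derivative to zero → g'(t)(T+t) = g(t).
g'(t) = 0.74·278·t^-0.26. Setting 0.74·278·t^-0.26 = 278·t^0.74/(10+t) gives 0.74(10+t) = t, so 0.26·t = 0.74×10.
t* = 0.74×10/0.26 = 28.46 min.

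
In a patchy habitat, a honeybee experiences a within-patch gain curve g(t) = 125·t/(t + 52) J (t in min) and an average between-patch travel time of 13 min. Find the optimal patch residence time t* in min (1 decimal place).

26.0 min

Optimal t* satisfies g'(t*) = g(t*)/(T + t*).
g'(t) = 125·52/(t + 52)². Setting 125·52/(t+52)² = 125t/[(t+52)(13+t)] gives 52(13+t) = t(t+52), so t² = 52×13 = 676.
t* = √676 = 26 min.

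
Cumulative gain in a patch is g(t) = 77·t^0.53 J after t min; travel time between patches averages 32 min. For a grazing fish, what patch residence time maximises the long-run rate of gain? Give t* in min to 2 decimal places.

Maximise g(t)/(T+t): set derivative to zero → g'(t)(T+t) = g(t).
g'(t) = 0.53·77·t^-0.47. Setting 0.53·77·t^-0.47 = 77·t^0.53/(32+t) gives 0.53(32+t) = t, so 0.47·t = 0.53×32.
t* = 0.53×32/0.47 = 36.09 min.

36.09 min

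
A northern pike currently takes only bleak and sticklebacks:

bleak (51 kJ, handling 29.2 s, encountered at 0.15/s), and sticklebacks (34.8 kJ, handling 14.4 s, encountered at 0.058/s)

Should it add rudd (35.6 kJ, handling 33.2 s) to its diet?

Current rate: (0.15×51 + 0.058×34.8)/(1 + 0.15×29.2 + 0.058×14.4) = 1.556 kJ/s.
Profitability of rudd: 35.6/33.2 = 1.072 kJ/s.
Since 1.072 < R, time spent handling rudd is better spent searching.

No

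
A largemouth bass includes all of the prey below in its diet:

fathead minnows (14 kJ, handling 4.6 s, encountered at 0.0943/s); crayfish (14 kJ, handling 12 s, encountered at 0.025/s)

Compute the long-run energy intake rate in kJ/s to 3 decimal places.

R = Σλ_iE_i / (1 + Σλ_ih_i)
Numerator: 0.0943×14 + 0.025×14 = 1.67
Denominator: 1 + 0.0943×4.6 + 0.025×12 = 1.734
R = 1.67/1.734 = 0.9633 kJ/s

0.963 kJ/s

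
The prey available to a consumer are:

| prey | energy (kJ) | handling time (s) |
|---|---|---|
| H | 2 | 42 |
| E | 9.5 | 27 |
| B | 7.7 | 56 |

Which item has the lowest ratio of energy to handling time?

In descending order of E/h:
E: 9.5/27 = 0.352 kJ/s
B: 7.7/56 = 0.138 kJ/s
H: 2/42 = 0.0476 kJ/s

H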